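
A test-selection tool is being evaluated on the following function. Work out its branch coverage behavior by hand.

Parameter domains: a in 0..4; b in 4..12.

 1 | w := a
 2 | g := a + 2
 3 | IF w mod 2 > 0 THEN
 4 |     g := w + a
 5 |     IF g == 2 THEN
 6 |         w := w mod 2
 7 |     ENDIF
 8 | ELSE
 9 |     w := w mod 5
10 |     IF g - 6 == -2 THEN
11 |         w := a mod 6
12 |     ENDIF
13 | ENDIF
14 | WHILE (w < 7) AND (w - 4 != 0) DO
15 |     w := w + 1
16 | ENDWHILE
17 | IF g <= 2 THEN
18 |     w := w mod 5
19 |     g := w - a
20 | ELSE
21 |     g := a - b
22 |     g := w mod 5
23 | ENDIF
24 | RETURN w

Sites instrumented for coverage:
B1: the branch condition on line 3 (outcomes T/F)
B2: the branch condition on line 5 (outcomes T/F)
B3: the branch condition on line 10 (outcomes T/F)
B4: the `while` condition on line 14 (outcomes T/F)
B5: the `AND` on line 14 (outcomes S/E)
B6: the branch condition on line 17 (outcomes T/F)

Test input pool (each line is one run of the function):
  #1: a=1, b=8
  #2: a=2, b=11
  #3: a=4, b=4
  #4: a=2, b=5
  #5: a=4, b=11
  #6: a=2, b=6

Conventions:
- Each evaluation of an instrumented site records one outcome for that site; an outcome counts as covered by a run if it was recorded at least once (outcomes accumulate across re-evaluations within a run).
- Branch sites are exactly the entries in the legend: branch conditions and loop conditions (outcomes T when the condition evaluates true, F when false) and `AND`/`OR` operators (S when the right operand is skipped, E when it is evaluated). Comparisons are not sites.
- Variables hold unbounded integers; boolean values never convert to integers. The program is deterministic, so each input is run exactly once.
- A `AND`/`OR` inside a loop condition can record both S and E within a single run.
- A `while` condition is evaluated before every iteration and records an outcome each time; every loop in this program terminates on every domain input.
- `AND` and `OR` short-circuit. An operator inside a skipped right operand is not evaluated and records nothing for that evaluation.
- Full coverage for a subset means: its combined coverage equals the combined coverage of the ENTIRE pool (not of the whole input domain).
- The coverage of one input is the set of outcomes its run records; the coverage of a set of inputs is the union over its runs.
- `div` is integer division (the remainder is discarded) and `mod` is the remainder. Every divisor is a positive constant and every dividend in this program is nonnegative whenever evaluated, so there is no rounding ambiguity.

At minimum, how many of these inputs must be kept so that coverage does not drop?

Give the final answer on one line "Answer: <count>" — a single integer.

input #1, a=1, b=8: events B1->T, B2->T, B5->E, B4->T, B5->E, B4->T, B5->E, B4->T, B5->E, B4->F, B6->T; outcomes B1=T, B2=T, B4=T, B4=F, B5=E, B6=T
input #2, a=2, b=11: events B1->F, B3->T, B5->E, B4->T, B5->E, B4->T, B5->E, B4->F, B6->F; outcomes B1=F, B3=T, B4=T, B4=F, B5=E, B6=F
input #3, a=4, b=4: events B1->F, B3->F, B5->E, B4->F, B6->F; outcomes B1=F, B3=F, B4=F, B5=E, B6=F
input #4, a=2, b=5: events B1->F, B3->T, B5->E, B4->T, B5->E, B4->T, B5->E, B4->F, B6->F; outcomes B1=F, B3=T, B4=T, B4=F, B5=E, B6=F
input #5, a=4, b=11: events B1->F, B3->F, B5->E, B4->F, B6->F; outcomes B1=F, B3=F, B4=F, B5=E, B6=F
input #6, a=2, b=6: events B1->F, B3->T, B5->E, B4->T, B5->E, B4->T, B5->E, B4->F, B6->F; outcomes B1=F, B3=T, B4=T, B4=F, B5=E, B6=F
union over all inputs: B1=T, B1=F, B2=T, B3=T, B3=F, B4=T, B4=F, B5=E, B6=T, B6=F (10 outcomes)
size 1 is not enough: best union over all size-1 subsets is 6/10
size 2 is not enough: best union over all size-2 subsets is 9/10
at size 3, {1, 2, 3} reaches all 10 outcomes; every lexicographically earlier size-3 subset fails

Answer: 3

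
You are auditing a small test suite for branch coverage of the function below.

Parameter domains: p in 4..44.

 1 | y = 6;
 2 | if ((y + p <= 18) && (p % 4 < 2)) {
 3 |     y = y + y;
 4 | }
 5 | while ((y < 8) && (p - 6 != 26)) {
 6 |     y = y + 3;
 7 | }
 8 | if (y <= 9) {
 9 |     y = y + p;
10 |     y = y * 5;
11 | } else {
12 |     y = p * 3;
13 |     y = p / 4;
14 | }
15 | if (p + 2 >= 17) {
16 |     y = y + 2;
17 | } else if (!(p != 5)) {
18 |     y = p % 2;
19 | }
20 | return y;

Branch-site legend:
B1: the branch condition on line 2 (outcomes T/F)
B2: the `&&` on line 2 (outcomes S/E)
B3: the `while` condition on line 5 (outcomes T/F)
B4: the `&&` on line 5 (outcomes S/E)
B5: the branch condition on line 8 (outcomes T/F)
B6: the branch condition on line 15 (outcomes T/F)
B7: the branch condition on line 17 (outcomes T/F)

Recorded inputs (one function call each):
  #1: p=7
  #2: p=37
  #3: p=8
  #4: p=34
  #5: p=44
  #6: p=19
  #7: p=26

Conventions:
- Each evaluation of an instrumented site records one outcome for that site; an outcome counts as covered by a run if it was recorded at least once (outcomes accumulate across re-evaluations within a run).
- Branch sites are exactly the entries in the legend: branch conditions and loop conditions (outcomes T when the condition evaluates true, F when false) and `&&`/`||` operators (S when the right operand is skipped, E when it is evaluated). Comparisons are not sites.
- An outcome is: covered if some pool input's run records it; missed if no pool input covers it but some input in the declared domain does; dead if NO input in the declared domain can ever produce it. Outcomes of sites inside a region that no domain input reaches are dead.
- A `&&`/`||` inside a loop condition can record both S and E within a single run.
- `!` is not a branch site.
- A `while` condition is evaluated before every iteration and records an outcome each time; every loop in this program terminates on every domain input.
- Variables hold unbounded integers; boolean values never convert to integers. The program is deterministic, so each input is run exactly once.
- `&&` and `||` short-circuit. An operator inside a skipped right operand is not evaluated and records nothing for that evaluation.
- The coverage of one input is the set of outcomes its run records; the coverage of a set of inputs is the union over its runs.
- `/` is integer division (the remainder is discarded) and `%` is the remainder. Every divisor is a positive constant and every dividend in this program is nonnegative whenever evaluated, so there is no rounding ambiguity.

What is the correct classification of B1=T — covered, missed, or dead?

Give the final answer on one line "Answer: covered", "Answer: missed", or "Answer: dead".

B1=T is recorded by pool input(s) 3 -> covered

Answer: covered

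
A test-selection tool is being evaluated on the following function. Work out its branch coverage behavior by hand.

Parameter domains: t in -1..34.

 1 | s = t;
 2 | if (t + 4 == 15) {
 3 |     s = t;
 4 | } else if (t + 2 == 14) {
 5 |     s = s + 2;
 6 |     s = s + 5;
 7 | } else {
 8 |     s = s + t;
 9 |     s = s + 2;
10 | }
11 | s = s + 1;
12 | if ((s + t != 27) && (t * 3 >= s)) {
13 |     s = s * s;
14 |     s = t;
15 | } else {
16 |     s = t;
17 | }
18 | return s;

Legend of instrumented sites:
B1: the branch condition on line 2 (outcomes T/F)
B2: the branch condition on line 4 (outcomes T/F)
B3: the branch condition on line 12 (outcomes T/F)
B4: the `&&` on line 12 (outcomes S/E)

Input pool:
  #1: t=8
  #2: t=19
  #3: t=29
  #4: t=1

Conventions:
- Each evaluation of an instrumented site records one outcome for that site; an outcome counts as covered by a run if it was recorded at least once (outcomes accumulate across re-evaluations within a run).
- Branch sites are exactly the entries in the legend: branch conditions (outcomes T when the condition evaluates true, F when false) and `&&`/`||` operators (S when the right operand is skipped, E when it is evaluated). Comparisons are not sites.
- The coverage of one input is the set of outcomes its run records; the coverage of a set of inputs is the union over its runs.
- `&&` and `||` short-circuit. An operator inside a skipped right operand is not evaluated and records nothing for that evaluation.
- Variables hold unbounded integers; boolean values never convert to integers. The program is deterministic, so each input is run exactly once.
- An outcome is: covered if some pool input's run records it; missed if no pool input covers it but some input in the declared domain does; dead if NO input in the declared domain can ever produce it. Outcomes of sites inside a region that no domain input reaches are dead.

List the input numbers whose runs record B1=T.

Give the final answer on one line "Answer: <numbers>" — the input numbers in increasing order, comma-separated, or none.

input #1 (t=8): misses B1=T
input #2 (t=19): misses B1=T
input #3 (t=29): misses B1=T
input #4 (t=1): misses B1=T

Answer: none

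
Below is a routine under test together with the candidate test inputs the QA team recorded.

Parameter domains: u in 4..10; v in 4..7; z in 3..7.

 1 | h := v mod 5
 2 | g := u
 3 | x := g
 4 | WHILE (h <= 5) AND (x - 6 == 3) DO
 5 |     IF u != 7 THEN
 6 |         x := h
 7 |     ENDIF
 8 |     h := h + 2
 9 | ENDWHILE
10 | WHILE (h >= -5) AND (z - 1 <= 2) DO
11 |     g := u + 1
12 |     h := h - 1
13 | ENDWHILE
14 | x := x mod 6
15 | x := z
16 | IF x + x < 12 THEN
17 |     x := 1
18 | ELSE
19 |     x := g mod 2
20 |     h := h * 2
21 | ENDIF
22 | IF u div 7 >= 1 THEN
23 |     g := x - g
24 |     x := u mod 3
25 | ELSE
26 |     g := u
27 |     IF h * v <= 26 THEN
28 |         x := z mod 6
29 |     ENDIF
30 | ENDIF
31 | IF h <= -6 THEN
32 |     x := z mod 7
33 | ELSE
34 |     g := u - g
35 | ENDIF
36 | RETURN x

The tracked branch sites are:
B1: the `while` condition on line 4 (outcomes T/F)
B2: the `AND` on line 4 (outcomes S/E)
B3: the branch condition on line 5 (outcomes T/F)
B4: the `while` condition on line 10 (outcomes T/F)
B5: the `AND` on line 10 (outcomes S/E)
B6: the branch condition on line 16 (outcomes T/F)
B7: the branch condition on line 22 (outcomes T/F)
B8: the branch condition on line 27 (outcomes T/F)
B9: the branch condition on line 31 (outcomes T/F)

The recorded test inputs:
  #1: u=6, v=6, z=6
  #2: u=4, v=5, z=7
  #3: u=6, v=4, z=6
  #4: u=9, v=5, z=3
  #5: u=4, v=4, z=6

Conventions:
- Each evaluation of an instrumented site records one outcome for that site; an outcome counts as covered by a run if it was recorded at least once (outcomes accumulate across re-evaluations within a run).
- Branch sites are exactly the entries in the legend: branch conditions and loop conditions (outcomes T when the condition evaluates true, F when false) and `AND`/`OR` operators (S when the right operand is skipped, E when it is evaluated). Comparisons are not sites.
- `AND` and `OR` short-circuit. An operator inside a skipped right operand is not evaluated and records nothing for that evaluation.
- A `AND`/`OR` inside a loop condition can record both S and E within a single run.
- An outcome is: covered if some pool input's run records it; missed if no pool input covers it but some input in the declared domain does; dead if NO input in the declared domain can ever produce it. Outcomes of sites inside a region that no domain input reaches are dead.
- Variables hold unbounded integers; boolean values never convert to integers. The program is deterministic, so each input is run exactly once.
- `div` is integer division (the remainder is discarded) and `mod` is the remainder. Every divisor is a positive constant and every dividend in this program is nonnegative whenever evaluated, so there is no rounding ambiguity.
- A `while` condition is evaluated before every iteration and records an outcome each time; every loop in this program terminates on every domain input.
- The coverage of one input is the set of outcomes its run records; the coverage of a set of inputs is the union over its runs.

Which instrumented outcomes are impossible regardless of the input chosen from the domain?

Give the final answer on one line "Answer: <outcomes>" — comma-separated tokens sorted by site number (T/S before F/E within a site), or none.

sweeping the full domain (140 inputs) for each outcome:
  B3=F: never recorded by any domain input -> dead
  reachable outcomes have witnesses, e.g. B1=T (e.g. u=9, v=4, z=3), B1=F (e.g. u=4, v=4, z=3), B2=S (e.g. u=9, v=4, z=3), B2=E (e.g. u=4, v=4, z=3)

Answer: B3=F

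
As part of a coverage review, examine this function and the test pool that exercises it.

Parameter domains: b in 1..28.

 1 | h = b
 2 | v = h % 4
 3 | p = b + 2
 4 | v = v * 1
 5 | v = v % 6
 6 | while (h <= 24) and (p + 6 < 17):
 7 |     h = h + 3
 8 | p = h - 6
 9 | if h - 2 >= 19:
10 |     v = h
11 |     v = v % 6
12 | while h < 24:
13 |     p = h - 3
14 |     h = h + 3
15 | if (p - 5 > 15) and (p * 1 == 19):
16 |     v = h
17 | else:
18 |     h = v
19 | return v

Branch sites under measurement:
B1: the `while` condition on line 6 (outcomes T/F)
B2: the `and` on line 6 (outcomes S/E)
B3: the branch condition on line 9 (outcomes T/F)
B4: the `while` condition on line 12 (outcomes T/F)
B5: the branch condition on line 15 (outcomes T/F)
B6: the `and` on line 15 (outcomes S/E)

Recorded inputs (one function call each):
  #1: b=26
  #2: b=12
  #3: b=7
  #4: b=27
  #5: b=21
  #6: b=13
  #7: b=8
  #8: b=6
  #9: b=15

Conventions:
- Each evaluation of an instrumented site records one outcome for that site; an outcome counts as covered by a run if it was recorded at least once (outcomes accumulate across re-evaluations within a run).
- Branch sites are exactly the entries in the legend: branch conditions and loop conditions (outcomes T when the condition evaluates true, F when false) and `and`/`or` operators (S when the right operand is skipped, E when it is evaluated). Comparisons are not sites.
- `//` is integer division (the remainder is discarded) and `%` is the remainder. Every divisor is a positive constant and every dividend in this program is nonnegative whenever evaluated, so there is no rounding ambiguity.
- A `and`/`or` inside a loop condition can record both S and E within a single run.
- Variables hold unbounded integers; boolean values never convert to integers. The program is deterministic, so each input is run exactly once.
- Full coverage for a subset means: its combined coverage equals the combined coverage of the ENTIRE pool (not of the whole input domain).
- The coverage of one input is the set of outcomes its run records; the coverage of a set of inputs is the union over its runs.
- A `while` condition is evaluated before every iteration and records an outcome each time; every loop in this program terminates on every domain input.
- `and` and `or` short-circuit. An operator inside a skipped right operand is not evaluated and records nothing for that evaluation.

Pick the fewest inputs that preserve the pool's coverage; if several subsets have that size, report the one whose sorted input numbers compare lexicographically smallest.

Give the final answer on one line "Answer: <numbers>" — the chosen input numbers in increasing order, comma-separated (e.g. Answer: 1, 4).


input #1, b=26: events B2->S, B1->F, B3->T, B4->F, B6->S, B5->F; outcomes B1=F, B2=S, B3=T, B4=F, B5=F, B6=S
input #2, b=12: events B2->E, B1->F, B3->F, B4->T, B4->T, B4->T, B4->T, B4->F, B6->S, B5->F; outcomes B1=F, B2=E, B3=F, B4=T, B4=F, B5=F, B6=S
input #3, b=7: events B2->E, B1->T, B2->E, B1->T, B2->E, B1->T, B2->E, B1->T, B2->E, B1->T, B2->E, B1->T, B2->S, B1->F, ...; outcomes B1=T, B1=F, B2=S, B2=E, B3=T, B4=F, B5=F, B6=S
input #4, b=27: events B2->S, B1->F, B3->T, B4->F, B6->E, B5->F; outcomes B1=F, B2=S, B3=T, B4=F, B5=F, B6=E
input #5, b=21: events B2->E, B1->F, B3->T, B4->T, B4->F, B6->S, B5->F; outcomes B1=F, B2=E, B3=T, B4=T, B4=F, B5=F, B6=S
input #6, b=13: events B2->E, B1->F, B3->F, B4->T, B4->T, B4->T, B4->T, B4->F, B6->S, B5->F; outcomes B1=F, B2=E, B3=F, B4=T, B4=F, B5=F, B6=S
input #7, b=8: events B2->E, B1->T, B2->E, B1->T, B2->E, B1->T, B2->E, B1->T, B2->E, B1->T, B2->E, B1->T, B2->S, B1->F, ...; outcomes B1=T, B1=F, B2=S, B2=E, B3=T, B4=F, B5=F, B6=S
input #8, b=6: events B2->E, B1->T, B2->E, B1->T, B2->E, B1->T, B2->E, B1->T, B2->E, B1->T, B2->E, B1->T, B2->E, B1->T, ...; outcomes B1=T, B1=F, B2=S, B2=E, B3=T, B4=F, B5=F, B6=E
input #9, b=15: events B2->E, B1->F, B3->F, B4->T, B4->T, B4->T, B4->F, B6->S, B5->F; outcomes B1=F, B2=E, B3=F, B4=T, B4=F, B5=F, B6=S
pool-wide coverage (11 outcomes): B1=T, B1=F, B2=S, B2=E, B3=T, B3=F, B4=T, B4=F, B5=F, B6=S, B6=E
every size-1 subset falls short of the 11 outcomes (best: 8/11)
inputs {2, 8} (size 2) cover everything; no size-2 subset with a lexicographically smaller index list covers all 11
Answer: 2, 8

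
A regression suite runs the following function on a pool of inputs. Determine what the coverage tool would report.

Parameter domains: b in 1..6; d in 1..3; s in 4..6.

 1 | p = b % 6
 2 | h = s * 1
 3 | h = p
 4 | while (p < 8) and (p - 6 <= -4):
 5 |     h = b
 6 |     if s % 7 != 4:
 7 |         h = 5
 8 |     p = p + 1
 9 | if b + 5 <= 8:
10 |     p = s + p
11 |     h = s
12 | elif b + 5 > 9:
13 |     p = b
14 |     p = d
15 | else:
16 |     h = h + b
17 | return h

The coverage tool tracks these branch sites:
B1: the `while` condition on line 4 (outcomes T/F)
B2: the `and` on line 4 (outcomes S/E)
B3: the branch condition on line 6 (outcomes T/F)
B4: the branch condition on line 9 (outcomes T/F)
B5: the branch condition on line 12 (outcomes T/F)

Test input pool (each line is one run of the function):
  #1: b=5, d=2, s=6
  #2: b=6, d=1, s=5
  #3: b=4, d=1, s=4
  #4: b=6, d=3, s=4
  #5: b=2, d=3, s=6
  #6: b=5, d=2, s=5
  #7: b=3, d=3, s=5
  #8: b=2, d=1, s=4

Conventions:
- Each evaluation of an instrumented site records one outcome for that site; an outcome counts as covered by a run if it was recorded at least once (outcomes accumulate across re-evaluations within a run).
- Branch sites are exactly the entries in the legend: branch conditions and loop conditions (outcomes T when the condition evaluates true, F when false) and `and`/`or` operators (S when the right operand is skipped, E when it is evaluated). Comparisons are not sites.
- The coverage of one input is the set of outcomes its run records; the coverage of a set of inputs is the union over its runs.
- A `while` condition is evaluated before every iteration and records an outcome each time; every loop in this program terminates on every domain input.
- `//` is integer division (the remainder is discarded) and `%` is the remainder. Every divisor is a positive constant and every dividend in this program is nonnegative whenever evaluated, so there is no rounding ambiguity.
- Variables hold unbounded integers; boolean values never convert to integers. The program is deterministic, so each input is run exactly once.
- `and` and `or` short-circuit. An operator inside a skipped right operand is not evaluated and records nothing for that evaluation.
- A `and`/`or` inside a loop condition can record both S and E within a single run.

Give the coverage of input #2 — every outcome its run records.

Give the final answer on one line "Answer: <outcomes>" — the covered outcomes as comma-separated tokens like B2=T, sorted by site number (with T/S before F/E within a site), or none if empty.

Running input #2 (b=6, d=1, s=5), event by event:
  B2->E, B1->T, B3->T, B2->E, B1->T, B3->T, B2->E, B1->T, B3->T, B2->E
  B1->F, B4->F, B5->T
distinct outcomes covered: B1=T, B1=F, B2=E, B3=T, B4=F, B5=T

Answer: B1=T, B1=F, B2=E, B3=T, B4=F, B5=T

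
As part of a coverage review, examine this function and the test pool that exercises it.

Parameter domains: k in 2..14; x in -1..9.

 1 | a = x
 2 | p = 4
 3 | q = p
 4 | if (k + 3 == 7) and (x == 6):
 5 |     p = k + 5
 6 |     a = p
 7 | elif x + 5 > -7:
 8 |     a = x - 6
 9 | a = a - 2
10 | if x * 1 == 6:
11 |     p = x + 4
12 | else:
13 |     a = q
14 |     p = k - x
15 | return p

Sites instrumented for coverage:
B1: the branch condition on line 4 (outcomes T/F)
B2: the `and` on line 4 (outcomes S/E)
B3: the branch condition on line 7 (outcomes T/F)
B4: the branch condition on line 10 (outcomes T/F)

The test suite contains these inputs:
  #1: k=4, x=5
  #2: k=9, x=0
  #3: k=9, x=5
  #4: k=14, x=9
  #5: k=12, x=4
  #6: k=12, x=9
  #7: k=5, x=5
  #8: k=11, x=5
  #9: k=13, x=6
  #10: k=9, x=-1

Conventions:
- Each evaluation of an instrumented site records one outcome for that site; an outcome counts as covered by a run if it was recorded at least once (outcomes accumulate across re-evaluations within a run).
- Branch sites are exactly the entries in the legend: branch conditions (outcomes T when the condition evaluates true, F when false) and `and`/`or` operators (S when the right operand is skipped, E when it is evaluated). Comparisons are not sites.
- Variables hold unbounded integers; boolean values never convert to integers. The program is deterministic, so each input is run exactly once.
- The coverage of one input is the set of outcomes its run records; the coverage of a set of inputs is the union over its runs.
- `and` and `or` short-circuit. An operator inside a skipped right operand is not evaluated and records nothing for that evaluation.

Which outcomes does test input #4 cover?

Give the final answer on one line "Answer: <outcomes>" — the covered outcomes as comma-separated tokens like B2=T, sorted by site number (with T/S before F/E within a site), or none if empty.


Running input #4 (k=14, x=9), event by event:
  B2->S, B1->F, B3->T, B4->F
distinct outcomes covered: B1=F, B2=S, B3=T, B4=F
Answer: B1=F, B2=S, B3=T, B4=F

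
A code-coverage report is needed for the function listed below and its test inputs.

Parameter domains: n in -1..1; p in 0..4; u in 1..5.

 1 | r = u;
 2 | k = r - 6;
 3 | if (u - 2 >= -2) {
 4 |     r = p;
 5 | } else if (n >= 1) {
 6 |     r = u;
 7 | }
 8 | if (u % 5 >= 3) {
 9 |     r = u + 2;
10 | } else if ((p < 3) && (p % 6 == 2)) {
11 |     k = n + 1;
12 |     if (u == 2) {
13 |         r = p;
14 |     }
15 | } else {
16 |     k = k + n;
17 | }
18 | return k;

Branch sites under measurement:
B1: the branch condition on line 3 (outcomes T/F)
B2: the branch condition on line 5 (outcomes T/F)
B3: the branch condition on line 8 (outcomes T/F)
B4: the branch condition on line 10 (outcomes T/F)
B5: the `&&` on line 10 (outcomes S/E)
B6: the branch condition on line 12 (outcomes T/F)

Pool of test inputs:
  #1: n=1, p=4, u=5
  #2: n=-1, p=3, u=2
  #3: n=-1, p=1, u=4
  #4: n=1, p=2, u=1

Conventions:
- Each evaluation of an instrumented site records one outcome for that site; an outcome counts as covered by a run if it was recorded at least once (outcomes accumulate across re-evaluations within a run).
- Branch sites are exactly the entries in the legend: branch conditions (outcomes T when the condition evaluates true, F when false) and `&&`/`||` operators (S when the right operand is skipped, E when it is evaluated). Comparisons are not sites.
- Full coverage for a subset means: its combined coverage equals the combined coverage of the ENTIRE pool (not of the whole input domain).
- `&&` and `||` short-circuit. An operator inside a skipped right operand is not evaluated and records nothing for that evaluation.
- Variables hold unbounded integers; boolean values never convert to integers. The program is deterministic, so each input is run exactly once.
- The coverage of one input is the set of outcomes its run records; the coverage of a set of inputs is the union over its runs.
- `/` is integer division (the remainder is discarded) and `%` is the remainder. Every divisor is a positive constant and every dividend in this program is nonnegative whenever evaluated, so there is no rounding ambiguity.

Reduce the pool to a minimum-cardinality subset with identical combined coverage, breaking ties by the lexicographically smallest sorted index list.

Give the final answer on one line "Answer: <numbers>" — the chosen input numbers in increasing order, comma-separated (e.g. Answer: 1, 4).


input #1, n=1, p=4, u=5: events B1->T, B3->F, B5->S, B4->F; outcomes B1=T, B3=F, B4=F, B5=S
input #2, n=-1, p=3, u=2: events B1->T, B3->F, B5->S, B4->F; outcomes B1=T, B3=F, B4=F, B5=S
input #3, n=-1, p=1, u=4: events B1->T, B3->T; outcomes B1=T, B3=T
input #4, n=1, p=2, u=1: events B1->T, B3->F, B5->E, B4->T, B6->F; outcomes B1=T, B3=F, B4=T, B5=E, B6=F
pool-wide coverage (8 outcomes): B1=T, B3=T, B3=F, B4=T, B4=F, B5=S, B5=E, B6=F
no size-1 subset reaches all 8 outcomes (best union: 5/8)
no size-2 subset reaches all 8 outcomes (best union: 7/8)
inputs {1, 3, 4} (size 3) cover everything; no size-3 subset with a lexicographically smaller index list covers all 8
Answer: 1, 3, 4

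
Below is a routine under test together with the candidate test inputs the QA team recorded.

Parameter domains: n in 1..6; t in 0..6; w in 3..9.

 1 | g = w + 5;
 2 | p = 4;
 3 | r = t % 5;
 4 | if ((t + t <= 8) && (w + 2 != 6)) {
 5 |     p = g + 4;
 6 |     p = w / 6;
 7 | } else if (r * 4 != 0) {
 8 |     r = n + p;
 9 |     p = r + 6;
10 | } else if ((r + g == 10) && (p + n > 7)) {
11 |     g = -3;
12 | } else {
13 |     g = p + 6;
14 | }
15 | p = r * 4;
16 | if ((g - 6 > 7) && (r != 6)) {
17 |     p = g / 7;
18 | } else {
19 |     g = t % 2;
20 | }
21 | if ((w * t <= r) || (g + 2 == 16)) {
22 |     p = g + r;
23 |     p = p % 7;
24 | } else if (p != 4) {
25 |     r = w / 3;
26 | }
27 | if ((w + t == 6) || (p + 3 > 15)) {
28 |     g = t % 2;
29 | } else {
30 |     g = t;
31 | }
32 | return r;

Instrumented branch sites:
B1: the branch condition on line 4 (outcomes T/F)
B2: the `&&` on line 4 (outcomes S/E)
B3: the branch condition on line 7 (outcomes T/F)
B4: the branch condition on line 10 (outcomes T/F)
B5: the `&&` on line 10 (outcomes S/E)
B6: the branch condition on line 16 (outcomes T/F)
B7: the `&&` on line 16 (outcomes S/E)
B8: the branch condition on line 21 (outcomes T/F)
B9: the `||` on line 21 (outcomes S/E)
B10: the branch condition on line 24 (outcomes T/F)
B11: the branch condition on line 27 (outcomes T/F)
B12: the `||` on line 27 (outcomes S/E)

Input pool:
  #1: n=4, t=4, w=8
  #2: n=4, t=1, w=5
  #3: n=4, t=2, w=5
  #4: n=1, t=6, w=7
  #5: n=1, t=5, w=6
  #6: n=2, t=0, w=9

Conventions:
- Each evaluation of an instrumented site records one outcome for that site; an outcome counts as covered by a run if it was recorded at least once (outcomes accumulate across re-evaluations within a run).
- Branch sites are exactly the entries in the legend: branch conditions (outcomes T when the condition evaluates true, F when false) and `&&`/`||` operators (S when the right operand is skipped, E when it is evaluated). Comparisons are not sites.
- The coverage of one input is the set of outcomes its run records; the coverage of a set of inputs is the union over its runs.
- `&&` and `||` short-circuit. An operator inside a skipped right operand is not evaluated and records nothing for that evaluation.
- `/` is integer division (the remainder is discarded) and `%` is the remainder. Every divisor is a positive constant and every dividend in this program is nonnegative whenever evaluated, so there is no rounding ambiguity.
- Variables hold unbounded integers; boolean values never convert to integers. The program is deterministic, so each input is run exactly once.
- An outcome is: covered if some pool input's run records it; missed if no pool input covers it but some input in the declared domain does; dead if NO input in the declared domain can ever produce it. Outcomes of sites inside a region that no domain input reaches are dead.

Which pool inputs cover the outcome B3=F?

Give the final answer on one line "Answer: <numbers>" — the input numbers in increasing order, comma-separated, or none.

input #1 (n=4, t=4, w=8): does not record B3=F
input #2 (n=4, t=1, w=5): does not record B3=F
input #3 (n=4, t=2, w=5): does not record B3=F
input #4 (n=1, t=6, w=7): does not record B3=F
input #5 (n=1, t=5, w=6): records B3=F
input #6 (n=2, t=0, w=9): does not record B3=F

Answer: 5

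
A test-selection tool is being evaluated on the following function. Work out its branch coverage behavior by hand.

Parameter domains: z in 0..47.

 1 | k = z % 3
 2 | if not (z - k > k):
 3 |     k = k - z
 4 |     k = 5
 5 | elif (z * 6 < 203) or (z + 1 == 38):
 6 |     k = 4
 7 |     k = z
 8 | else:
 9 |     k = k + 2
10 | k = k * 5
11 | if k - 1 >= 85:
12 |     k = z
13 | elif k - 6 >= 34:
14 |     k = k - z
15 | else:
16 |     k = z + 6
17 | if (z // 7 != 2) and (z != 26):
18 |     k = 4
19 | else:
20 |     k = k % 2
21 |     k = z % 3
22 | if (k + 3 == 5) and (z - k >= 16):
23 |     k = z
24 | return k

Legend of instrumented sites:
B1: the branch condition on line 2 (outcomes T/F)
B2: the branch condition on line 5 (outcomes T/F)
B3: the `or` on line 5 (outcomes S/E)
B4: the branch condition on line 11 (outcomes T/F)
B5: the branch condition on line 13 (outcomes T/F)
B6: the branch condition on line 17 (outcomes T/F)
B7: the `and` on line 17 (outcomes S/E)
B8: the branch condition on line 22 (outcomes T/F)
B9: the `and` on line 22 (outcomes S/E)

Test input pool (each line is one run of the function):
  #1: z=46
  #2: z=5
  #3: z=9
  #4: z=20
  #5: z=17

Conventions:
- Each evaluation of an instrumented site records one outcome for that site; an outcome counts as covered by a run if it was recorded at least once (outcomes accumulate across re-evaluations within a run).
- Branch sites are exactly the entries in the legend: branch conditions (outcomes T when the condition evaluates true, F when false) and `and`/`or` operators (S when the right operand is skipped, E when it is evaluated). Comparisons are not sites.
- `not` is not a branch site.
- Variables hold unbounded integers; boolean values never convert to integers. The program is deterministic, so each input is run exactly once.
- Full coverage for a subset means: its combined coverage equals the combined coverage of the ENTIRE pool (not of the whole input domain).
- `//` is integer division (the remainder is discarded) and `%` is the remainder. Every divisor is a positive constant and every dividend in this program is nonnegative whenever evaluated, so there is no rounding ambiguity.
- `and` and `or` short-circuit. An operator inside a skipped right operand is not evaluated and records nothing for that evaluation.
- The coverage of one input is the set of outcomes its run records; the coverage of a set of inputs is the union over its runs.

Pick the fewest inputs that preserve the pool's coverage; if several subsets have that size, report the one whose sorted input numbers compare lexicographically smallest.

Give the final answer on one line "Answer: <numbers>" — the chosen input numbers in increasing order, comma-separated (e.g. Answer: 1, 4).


input #1 (z=46): covers B1=F, B2=F, B3=E, B4=F, B5=F, B6=T, B7=E, B8=F, B9=S
input #2 (z=5): covers B1=F, B2=T, B3=S, B4=F, B5=F, B6=T, B7=E, B8=F, B9=S
input #3 (z=9): covers B1=F, B2=T, B3=S, B4=F, B5=T, B6=T, B7=E, B8=F, B9=S
input #4 (z=20): covers B1=F, B2=T, B3=S, B4=T, B6=F, B7=S, B8=T, B9=E
input #5 (z=17): covers B1=F, B2=T, B3=S, B4=F, B5=T, B6=F, B7=S, B8=F, B9=E
together the pool reaches 17 outcomes: B1=F, B2=T, B2=F, B3=S, B3=E, B4=T, B4=F, B5=T, B5=F, B6=T, B6=F, B7=S, B7=E, B8=T, B8=F, B9=S, B9=E
every size-1 subset falls short of the 17 outcomes (best: 9/17)
every size-2 subset falls short of the 17 outcomes (best: 16/17)
the canonical winner is {1, 3, 4}: size 3, full 17-outcome coverage, earliest index list among size-3 covers
Answer: 1, 3, 4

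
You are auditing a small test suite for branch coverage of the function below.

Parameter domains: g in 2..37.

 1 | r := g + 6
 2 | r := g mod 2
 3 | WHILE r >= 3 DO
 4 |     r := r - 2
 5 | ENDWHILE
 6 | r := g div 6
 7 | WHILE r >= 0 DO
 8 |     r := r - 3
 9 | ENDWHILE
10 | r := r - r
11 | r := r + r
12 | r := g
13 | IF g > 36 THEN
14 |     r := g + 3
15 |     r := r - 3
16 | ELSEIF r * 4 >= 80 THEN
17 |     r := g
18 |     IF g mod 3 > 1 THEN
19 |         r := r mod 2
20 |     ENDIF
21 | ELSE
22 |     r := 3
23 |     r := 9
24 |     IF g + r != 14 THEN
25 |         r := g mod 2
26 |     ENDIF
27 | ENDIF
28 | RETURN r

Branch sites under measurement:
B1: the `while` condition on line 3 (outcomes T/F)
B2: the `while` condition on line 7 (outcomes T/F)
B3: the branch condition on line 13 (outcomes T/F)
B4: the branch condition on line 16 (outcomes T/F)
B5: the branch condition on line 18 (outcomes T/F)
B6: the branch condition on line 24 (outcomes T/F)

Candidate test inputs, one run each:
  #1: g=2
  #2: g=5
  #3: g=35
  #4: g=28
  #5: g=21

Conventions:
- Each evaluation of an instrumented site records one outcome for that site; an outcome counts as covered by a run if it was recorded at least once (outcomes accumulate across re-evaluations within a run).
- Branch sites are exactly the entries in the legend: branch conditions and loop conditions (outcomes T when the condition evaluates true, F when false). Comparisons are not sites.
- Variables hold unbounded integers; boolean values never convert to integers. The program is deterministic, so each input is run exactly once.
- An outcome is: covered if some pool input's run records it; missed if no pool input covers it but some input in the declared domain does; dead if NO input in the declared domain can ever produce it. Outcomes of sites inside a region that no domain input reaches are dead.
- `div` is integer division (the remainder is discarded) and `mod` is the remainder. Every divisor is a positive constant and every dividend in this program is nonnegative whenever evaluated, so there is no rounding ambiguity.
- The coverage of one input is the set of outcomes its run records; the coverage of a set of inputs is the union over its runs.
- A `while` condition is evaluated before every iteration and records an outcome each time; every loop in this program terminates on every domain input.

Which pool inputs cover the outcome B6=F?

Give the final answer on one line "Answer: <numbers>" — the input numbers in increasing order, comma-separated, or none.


input #1 (g=2): does not record B6=F
input #2 (g=5): records B6=F
input #3 (g=35): does not record B6=F
input #4 (g=28): does not record B6=F
input #5 (g=21): does not record B6=F
Answer: 2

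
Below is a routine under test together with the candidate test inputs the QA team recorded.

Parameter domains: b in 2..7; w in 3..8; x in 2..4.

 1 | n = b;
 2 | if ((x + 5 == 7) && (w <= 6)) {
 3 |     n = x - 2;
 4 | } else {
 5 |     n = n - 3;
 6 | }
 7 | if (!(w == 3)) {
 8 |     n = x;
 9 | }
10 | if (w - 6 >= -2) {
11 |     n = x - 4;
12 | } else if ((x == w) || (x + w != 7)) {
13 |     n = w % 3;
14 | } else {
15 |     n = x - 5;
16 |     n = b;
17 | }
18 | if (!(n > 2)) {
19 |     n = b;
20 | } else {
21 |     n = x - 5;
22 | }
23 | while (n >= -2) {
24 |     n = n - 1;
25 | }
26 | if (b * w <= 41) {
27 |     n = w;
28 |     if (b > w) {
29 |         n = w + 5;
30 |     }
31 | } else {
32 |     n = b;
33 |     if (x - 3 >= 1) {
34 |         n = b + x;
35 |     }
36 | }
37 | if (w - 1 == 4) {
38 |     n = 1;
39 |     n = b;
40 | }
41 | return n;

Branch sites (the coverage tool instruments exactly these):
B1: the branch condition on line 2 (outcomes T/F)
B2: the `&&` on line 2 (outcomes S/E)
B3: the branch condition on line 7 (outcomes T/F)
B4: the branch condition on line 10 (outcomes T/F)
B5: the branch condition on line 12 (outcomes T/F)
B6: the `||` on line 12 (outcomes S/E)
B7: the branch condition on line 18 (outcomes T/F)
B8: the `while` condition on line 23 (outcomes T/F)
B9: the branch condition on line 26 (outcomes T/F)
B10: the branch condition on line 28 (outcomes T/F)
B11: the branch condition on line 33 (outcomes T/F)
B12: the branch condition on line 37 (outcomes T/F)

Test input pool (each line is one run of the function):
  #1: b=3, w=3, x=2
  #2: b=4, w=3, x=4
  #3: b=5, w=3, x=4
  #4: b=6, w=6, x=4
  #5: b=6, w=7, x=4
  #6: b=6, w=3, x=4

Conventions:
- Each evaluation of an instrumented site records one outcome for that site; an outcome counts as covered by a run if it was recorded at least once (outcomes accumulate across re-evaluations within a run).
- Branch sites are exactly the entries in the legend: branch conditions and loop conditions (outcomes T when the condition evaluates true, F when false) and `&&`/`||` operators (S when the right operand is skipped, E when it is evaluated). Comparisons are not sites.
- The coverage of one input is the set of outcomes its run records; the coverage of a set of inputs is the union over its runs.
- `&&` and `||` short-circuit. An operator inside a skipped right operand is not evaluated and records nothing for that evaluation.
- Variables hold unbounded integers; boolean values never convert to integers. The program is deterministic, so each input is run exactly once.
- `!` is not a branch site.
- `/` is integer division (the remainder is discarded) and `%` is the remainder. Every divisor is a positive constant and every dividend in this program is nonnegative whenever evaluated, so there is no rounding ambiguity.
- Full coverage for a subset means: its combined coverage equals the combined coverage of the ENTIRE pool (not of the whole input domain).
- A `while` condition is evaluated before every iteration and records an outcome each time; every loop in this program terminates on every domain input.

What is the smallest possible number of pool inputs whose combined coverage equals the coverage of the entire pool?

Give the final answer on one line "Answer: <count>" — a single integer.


#1 (b=3, w=3, x=2) -> B2->E, B1->T, B3->F, B4->F, B6->E, B5->T, B7->T, B8->T, B8->T, B8->T, B8->T, B8->T, B8->T, B8->F, ...; covered: B1=T, B2=E, B3=F, B4=F, B5=T, B6=E, B7=T, B8=T, B8=F, B9=T, B10=F, B12=F
#2 (b=4, w=3, x=4) -> B2->S, B1->F, B3->F, B4->F, B6->E, B5->F, B7->F, B8->T, B8->T, B8->F, B9->T, B10->T, B12->F; covered: B1=F, B2=S, B3=F, B4=F, B5=F, B6=E, B7=F, B8=T, B8=F, B9=T, B10=T, B12=F
#3 (b=5, w=3, x=4) -> B2->S, B1->F, B3->F, B4->F, B6->E, B5->F, B7->F, B8->T, B8->T, B8->F, B9->T, B10->T, B12->F; covered: B1=F, B2=S, B3=F, B4=F, B5=F, B6=E, B7=F, B8=T, B8=F, B9=T, B10=T, B12=F
#4 (b=6, w=6, x=4) -> B2->S, B1->F, B3->T, B4->T, B7->T, B8->T, B8->T, B8->T, B8->T, B8->T, B8->T, B8->T, B8->T, B8->T, ...; covered: B1=F, B2=S, B3=T, B4=T, B7=T, B8=T, B8=F, B9=T, B10=F, B12=F
#5 (b=6, w=7, x=4) -> B2->S, B1->F, B3->T, B4->T, B7->T, B8->T, B8->T, B8->T, B8->T, B8->T, B8->T, B8->T, B8->T, B8->T, ...; covered: B1=F, B2=S, B3=T, B4=T, B7=T, B8=T, B8=F, B9=F, B11=T, B12=F
#6 (b=6, w=3, x=4) -> B2->S, B1->F, B3->F, B4->F, B6->E, B5->F, B7->F, B8->T, B8->T, B8->F, B9->T, B10->T, B12->F; covered: B1=F, B2=S, B3=F, B4=F, B5=F, B6=E, B7=F, B8=T, B8=F, B9=T, B10=T, B12=F
union over all inputs: B1=T, B1=F, B2=S, B2=E, B3=T, B3=F, B4=T, B4=F, B5=T, B5=F, B6=E, B7=T, B7=F, B8=T, B8=F, B9=T, B9=F, B10=T, B10=F, B11=T, B12=F (21 outcomes)
size 1 is not enough: best union over all size-1 subsets is 12/21
size 2 is not enough: best union over all size-2 subsets is 18/21
inputs {1, 2, 5} (size 3) cover everything; no size-3 subset with a lexicographically smaller index list covers all 21
Answer: 3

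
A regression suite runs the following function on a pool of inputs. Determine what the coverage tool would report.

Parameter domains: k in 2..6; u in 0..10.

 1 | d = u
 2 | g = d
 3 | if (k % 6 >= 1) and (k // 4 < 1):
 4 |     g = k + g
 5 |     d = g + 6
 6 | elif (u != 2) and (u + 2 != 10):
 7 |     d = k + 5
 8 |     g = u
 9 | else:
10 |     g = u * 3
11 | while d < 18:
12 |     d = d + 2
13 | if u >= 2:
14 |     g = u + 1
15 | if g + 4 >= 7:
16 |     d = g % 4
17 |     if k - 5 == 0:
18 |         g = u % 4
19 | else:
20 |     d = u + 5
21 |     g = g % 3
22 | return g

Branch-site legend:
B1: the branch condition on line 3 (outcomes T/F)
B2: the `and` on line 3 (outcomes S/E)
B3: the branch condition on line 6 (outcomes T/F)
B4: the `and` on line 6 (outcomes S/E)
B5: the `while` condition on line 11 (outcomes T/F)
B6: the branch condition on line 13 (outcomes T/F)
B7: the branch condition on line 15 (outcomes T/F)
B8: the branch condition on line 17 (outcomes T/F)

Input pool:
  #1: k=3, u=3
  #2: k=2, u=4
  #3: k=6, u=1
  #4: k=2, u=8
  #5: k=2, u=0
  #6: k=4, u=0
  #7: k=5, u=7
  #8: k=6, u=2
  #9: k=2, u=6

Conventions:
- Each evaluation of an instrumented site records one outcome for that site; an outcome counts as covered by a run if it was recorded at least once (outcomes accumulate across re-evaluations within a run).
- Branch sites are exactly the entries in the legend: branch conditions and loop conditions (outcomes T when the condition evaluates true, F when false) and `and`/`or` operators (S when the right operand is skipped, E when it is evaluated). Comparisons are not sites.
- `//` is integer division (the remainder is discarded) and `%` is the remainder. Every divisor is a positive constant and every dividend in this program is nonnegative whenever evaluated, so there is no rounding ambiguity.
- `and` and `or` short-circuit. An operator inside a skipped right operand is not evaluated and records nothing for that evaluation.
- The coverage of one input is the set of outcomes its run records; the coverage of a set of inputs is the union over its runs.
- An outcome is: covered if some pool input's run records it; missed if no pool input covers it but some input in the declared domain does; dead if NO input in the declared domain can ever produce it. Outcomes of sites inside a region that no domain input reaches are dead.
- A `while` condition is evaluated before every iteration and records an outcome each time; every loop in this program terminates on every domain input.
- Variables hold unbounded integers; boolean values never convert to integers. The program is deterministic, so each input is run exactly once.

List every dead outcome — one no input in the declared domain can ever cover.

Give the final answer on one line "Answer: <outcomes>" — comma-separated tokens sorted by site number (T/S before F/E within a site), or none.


sweeping the full domain (55 inputs) for each outcome:
  reachable outcomes have witnesses, e.g. B1=T (e.g. k=2, u=0), B1=F (e.g. k=4, u=0), B2=S (e.g. k=6, u=0), B2=E (e.g. k=2, u=0)
Answer: none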